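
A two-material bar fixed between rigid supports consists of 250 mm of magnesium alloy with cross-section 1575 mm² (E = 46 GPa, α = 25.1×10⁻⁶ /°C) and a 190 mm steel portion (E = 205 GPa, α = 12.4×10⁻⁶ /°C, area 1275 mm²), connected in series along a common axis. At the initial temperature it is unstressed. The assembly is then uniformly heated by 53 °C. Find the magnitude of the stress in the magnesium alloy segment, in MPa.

If the supports were absent, the total length change would be Σ αᵢΔT Lᵢ = 25.1×10⁻⁶×53×250 + 12.4×10⁻⁶×53×190 = 0.4574 mm.
Since the ends are fixed, an axial force P builds up, equal in every segment, with P · Σ Lᵢ/(AᵢEᵢ) = δ_free.
Σ Lᵢ/(AᵢEᵢ) = 250/(1575×46×10³) + 190/(1275×205×10³) = 4.178×10⁻⁶ mm/N.
P = 0.4574 / 4.178×10⁻⁶ = 109500 N = 109.5 kN, compressive.
σ_{magnesium alloy} = P / A = 109500 / 1575 = 69.52 MPa.

σ ≈ 69.5 MPa (compressive)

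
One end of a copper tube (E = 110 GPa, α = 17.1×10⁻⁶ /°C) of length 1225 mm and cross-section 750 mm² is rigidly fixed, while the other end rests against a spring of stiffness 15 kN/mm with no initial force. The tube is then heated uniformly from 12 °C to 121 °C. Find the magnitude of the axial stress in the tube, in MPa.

σ ≈ 37.3 MPa (compressive)

Free thermal expansion: δ_free = αΔT L = 17.1×10⁻⁶ × 109 × 1225 = 2.283 mm.
Let P be the compressive force at the spring. The tube shortens elastically by PL/(AE) and the spring compresses by P/k; together these equal δ_free.
P [ L/(AE) + 1/k ] = δ_free → P [ 1225/(750×110×10³) + 1/(15×10³) ] = 2.283.
P = 2.283 / 8.152×10⁻⁵ = 28010 N.
σ = P/A = 28010/750 = 37.35 MPa.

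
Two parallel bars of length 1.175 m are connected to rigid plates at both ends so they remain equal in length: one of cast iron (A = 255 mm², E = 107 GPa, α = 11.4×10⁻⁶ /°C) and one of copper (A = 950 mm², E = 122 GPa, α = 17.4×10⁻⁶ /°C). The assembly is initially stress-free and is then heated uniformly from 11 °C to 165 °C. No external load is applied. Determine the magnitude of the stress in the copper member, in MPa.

Equilibrium of a rigid end plate with no external load gives equal and opposite internal forces ±P in the two members. Since α_{copper} > α_{cast iron}, heating drives the copper into compression and the cast iron into tension.
Equating the net (thermal + elastic) strains gives |α₁ − α₂|·ΔT = P·[1/(A₁E₁) + 1/(A₂E₂)].
|α₁ − α₂|·ΔT = 6×10⁻⁶ × 154 = 0.000924.
1/(A₁E₁) + 1/(A₂E₂) = 1/(255×107×10³) + 1/(950×122×10³) = 4.528×10⁻⁸ N⁻¹.
P = 0.000924 / 4.528×10⁻⁸ = 20410 N = 20.41 kN.
σ_{copper} = P/A₂ = 20410/950 = 21.48 MPa, compressive.

σ ≈ 21.5 MPa (compressive)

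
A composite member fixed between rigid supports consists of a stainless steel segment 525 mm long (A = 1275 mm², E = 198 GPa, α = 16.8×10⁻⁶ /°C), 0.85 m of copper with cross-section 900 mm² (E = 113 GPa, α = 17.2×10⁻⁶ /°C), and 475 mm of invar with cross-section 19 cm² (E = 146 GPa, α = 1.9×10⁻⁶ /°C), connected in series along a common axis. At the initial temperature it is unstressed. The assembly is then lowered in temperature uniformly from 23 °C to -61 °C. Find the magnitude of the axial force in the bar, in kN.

P ≈ 168 kN (tensile)

Free thermal contraction of the whole bar: Σ αᵢΔT Lᵢ = 16.8×10⁻⁶×84×525 + 17.2×10⁻⁶×84×850 + 1.9×10⁻⁶×84×475 = 2.045 mm.
The walls prevent any net length change, so an axial force P (same in every segment) develops. Compatibility: P · Σ Lᵢ/(AᵢEᵢ) = δ_free.
The series flexibility is Σ Lᵢ/(AᵢEᵢ) = 525/(1275×198×10³) + 850/(900×113×10³) + 475/(1900×146×10³) = 1.215×10⁻⁵ mm/N.
Hence P = δ_free / Σ(L/AE) = 2.045/1.215×10⁻⁵ = 168.3 kN (tensile).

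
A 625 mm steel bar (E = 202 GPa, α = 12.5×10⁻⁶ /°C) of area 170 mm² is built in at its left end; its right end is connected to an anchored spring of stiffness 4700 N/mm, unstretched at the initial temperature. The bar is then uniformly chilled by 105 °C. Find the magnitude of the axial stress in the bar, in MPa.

Free thermal contraction: δ_free = αΔT L = 12.5×10⁻⁶ × 105 × 625 = 0.8203 mm.
With a force P in the spring, the elastic change of the bar is PL/(AE) and that of the spring is P/k; compatibility requires their sum to equal δ_free.
So P = δ_free / [L/(AE) + 1/k] = 0.8203 / [ 625/(170×202×10³) + 1/(4700) ].
P = 0.8203 / 0.000231 = 3552 N.
σ = P/A = 3552/170 = 20.89 MPa.

σ ≈ 20.9 MPa (tensile)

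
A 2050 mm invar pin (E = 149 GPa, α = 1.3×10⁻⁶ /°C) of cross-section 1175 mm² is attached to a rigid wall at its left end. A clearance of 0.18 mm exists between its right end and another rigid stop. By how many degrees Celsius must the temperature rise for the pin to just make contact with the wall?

ΔT ≈ 67.5 °C

The gap closes when αΔT L = 0.18 mm, since the pin is still unstressed at that instant.
So ΔT = g/(αL) = 0.18/(1.3×10⁻⁶ × 2050) = 67.54 °C.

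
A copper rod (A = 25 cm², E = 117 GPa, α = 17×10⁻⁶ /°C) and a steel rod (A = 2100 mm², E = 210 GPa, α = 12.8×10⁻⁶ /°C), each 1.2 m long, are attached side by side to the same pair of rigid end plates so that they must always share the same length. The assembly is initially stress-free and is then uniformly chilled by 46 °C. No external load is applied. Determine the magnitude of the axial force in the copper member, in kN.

P ≈ 34 kN (tensile in the copper)

The copper has the larger α, so on cooling it would change length more than the steel if both were free. The rigid plates force a common final length, so the copper is put into tension and the steel into compression, with equal and opposite forces P (no external load).
Equating the net (thermal + elastic) strains gives |α₁ − α₂|·ΔT = P·[1/(A₁E₁) + 1/(A₂E₂)].
|α₁ − α₂|·ΔT = 4.2×10⁻⁶ × 46 = 0.0001932.
1/(A₁E₁) + 1/(A₂E₂) = 1/(2500×117×10³) + 1/(2100×210×10³) = 5.686×10⁻⁹ N⁻¹.
So P = 0.0001932 / 5.686×10⁻⁹ = 33.98 kN.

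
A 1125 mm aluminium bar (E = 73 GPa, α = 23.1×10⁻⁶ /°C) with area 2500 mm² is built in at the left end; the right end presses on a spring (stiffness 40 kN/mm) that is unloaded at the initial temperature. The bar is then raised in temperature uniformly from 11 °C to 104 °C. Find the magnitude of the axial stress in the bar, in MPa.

σ ≈ 31 MPa (compressive)

The unrestrained thermal change is αΔT L = 23.1×10⁻⁶ × 93 × 1125 = 2.417 mm.
With a force P in the spring, the elastic change of the bar is PL/(AE) and that of the spring is P/k; compatibility requires their sum to equal δ_free.
P [ L/(AE) + 1/k ] = δ_free → P [ 1125/(2500×73×10³) + 1/(40×10³) ] = 2.417.
P = 2.417 / 3.116×10⁻⁵ = 77550 N.
σ = P/A = 77550/2500 = 31.02 MPa.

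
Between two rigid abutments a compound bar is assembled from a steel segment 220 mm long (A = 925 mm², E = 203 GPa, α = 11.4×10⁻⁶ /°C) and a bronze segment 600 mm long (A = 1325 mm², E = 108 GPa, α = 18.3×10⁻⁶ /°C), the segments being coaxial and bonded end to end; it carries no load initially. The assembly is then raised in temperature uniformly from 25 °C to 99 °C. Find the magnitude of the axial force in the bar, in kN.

With the walls removed the bar would change length by δ_free = Σ αᵢΔT Lᵢ = 11.4×10⁻⁶×74×220 + 18.3×10⁻⁶×74×600 = 0.9981 mm.
The rigid supports impose zero overall length change; the single axial force P common to all segments must satisfy P Σ Lᵢ/(AᵢEᵢ) = δ_free.
The series flexibility is Σ Lᵢ/(AᵢEᵢ) = 220/(925×203×10³) + 600/(1325×108×10³) = 5.364×10⁻⁶ mm/N.
P = 0.9981 / 5.364×10⁻⁶ = 186100 N = 186.1 kN, compressive.

P ≈ 186 kN (compressive)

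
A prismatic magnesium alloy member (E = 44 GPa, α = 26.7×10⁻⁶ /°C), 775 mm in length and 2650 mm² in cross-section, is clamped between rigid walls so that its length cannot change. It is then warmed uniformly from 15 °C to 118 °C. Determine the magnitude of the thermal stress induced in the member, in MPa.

σ ≈ 121 MPa (compressive)

Because both ends are immovable the net strain is zero, and the suppressed thermal strain is αΔT = 26.7×10⁻⁶ × 103 = 2750.1×10⁻⁶.
The stress required to suppress this strain is σ = Eε = 44×10³ × 2750.1×10⁻⁶ = 121 MPa, compressive since the member is trying to expand.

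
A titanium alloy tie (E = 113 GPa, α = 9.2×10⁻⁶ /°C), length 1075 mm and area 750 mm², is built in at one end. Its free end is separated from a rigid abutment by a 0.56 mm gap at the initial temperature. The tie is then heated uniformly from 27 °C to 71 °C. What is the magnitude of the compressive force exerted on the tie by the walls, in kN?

Unrestrained expansion: δ_free = αΔT L = 9.2×10⁻⁶ × 44 × 1075 = 0.4352 mm.
This is smaller than the 0.56 mm clearance, so the tie expands freely without reaching the stop — the stress is zero.

P ≈ 0 kN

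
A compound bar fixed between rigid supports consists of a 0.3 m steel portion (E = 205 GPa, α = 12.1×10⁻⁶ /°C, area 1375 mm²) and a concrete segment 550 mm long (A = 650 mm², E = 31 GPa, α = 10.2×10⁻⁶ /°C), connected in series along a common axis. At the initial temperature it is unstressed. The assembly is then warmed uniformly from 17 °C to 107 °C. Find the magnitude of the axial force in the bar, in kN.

P ≈ 29.3 kN (compressive)

If the supports were absent, the total length change would be Σ αᵢΔT Lᵢ = 12.1×10⁻⁶×90×300 + 10.2×10⁻⁶×90×550 = 0.8316 mm.
Since the ends are fixed, an axial force P builds up, equal in every segment, with P · Σ Lᵢ/(AᵢEᵢ) = δ_free.
The series flexibility is Σ Lᵢ/(AᵢEᵢ) = 300/(1375×205×10³) + 550/(650×31×10³) = 2.836×10⁻⁵ mm/N.
P = 0.8316 / 2.836×10⁻⁵ = 29320 N = 29.32 kN, compressive.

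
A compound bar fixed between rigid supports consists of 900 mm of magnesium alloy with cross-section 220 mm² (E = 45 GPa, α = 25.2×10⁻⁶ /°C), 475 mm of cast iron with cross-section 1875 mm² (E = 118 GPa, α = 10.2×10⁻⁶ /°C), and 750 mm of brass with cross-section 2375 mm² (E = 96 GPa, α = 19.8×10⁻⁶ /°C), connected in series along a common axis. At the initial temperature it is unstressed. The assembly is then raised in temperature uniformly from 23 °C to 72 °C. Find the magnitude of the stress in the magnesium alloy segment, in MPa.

If the supports were absent, the total length change would be Σ αᵢΔT Lᵢ = 25.2×10⁻⁶×49×900 + 10.2×10⁻⁶×49×475 + 19.8×10⁻⁶×49×750 = 2.076 mm.
The rigid supports impose zero overall length change; the single axial force P common to all segments must satisfy P Σ Lᵢ/(AᵢEᵢ) = δ_free.
The series flexibility is Σ Lᵢ/(AᵢEᵢ) = 900/(220×45×10³) + 475/(1875×118×10³) + 750/(2375×96×10³) = 9.635×10⁻⁵ mm/N.
Hence P = δ_free / Σ(L/AE) = 2.076/9.635×10⁻⁵ = 21.55 kN (compressive).
σ_{magnesium alloy} = P / A = 21550 / 220 = 97.96 MPa.

σ ≈ 98 MPa (compressive)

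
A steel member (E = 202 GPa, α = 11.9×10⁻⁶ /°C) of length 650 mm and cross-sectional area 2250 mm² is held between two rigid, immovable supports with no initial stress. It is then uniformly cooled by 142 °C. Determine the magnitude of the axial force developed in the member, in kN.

P ≈ 768 kN (tensile)

The ends cannot move, so σ = EαΔT = 202×10³ × 11.9×10⁻⁶ × 142 = 341.3 MPa.
P = AEαΔT = 2250 × 202×10³ × 11.9×10⁻⁶ × 142 = 768 kN (tensile).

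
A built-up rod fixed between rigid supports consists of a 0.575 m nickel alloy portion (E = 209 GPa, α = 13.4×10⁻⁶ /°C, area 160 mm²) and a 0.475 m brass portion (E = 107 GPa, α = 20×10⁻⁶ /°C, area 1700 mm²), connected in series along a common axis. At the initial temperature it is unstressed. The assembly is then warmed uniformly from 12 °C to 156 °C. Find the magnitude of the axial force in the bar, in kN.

If the supports were absent, the total length change would be Σ αᵢΔT Lᵢ = 13.4×10⁻⁶×144×575 + 20×10⁻⁶×144×475 = 2.478 mm.
The rigid supports impose zero overall length change; the single axial force P common to all segments must satisfy P Σ Lᵢ/(AᵢEᵢ) = δ_free.
Σ Lᵢ/(AᵢEᵢ) = 575/(160×209×10³) + 475/(1700×107×10³) = 1.981×10⁻⁵ mm/N.
So P = 2.478 / 1.981×10⁻⁵ = 125.1 kN, compressive.

P ≈ 125 kN (compressive)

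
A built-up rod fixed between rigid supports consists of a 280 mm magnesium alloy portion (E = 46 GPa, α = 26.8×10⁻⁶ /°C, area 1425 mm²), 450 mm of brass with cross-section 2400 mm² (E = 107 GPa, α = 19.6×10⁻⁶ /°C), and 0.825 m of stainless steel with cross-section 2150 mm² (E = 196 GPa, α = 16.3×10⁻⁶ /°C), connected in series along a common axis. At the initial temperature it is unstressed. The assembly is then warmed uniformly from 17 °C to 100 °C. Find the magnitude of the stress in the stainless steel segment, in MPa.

Free thermal expansion of the whole bar: Σ αᵢΔT Lᵢ = 26.8×10⁻⁶×83×280 + 19.6×10⁻⁶×83×450 + 16.3×10⁻⁶×83×825 = 2.471 mm.
The walls prevent any net length change, so an axial force P (same in every segment) develops. Compatibility: P · Σ Lᵢ/(AᵢEᵢ) = δ_free.
The series flexibility is Σ Lᵢ/(AᵢEᵢ) = 280/(1425×46×10³) + 450/(2400×107×10³) + 825/(2150×196×10³) = 7.982×10⁻⁶ mm/N.
Hence P = δ_free / Σ(L/AE) = 2.471/7.982×10⁻⁶ = 309.6 kN (compressive).
σ_{stainless steel} = P / A = 309600 / 2150 = 144 MPa.

σ ≈ 144 MPa (compressive)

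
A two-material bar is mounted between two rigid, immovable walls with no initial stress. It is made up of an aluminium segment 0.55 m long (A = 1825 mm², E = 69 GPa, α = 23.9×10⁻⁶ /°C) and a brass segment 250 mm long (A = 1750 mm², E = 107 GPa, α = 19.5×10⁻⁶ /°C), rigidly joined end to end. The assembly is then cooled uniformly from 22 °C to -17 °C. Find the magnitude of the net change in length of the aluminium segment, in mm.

With the walls removed the bar would change length by δ_free = Σ αᵢΔT Lᵢ = 23.9×10⁻⁶×39×550 + 19.5×10⁻⁶×39×250 = 0.7028 mm.
Since the ends are fixed, an axial force P builds up, equal in every segment, with P · Σ Lᵢ/(AᵢEᵢ) = δ_free.
The series flexibility is Σ Lᵢ/(AᵢEᵢ) = 550/(1825×69×10³) + 250/(1750×107×10³) = 5.703×10⁻⁶ mm/N.
P = 0.7028 / 5.703×10⁻⁶ = 123200 N = 123.2 kN, tensile.
For the aluminium segment, free thermal change = 23.9×10⁻⁶×39×550 = 0.5127 mm and elastic change from P = 123200×550/(1825×69×10³) = 0.5382 mm; these oppose, so the net change is 0.0256 mm (segment lengthens).

|ΔL| ≈ 0.0256 mm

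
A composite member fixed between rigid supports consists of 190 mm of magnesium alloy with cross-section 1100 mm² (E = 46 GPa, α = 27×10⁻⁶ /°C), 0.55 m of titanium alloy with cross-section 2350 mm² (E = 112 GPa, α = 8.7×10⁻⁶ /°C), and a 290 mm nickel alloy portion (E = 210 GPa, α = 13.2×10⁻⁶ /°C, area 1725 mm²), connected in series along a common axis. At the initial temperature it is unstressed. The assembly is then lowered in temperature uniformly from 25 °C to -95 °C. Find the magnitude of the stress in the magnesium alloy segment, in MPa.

If the supports were absent, the total length change would be Σ αᵢΔT Lᵢ = 27×10⁻⁶×120×190 + 8.7×10⁻⁶×120×550 + 13.2×10⁻⁶×120×290 = 1.649 mm.
The rigid supports impose zero overall length change; the single axial force P common to all segments must satisfy P Σ Lᵢ/(AᵢEᵢ) = δ_free.
Σ Lᵢ/(AᵢEᵢ) = 190/(1100×46×10³) + 550/(2350×112×10³) + 290/(1725×210×10³) = 6.645×10⁻⁶ mm/N.
So P = 1.649 / 6.645×10⁻⁶ = 248.2 kN, tensile.
σ_{magnesium alloy} = P / A = 248200 / 1100 = 225.6 MPa.

σ ≈ 226 MPa (tensile)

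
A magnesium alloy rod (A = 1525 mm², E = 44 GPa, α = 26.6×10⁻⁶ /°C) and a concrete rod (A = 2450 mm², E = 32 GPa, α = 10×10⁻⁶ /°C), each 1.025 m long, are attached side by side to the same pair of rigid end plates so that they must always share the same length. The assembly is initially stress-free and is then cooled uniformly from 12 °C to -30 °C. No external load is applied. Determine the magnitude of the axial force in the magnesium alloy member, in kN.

Equilibrium of a rigid end plate with no external load gives equal and opposite internal forces ±P in the two members. Since α_{magnesium alloy} > α_{concrete}, cooling drives the magnesium alloy into tension and the concrete into compression.
Compatibility of the two members (thermal + elastic change equal): (α₁ − α₂)ΔT = P·[1/(A₁E₁) + 1/(A₂E₂)].
|α₁ − α₂|·ΔT = 16.6×10⁻⁶ × 42 = 0.0006972.
1/(A₁E₁) + 1/(A₂E₂) = 1/(1525×44×10³) + 1/(2450×32×10³) = 2.766×10⁻⁸ N⁻¹.
So P = 0.0006972 / 2.766×10⁻⁸ = 25.21 kN.

P ≈ 25.2 kN (tensile in the magnesium alloy)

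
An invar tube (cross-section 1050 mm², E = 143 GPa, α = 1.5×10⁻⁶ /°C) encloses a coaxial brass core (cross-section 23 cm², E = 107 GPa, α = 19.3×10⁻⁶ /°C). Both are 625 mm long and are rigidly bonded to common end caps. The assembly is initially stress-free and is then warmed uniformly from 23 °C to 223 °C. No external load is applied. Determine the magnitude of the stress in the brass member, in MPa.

σ ≈ 144 MPa (compressive)

Equilibrium of a rigid end plate with no external load gives equal and opposite internal forces ±P in the two members. Since α_{brass} > α_{invar}, heating drives the brass into compression and the invar into tension.
Equating the net (thermal + elastic) strains gives |α₁ − α₂|·ΔT = P·[1/(A₁E₁) + 1/(A₂E₂)].
|α₁ − α₂|·ΔT = 17.8×10⁻⁶ × 200 = 0.00356.
1/(A₁E₁) + 1/(A₂E₂) = 1/(1050×143×10³) + 1/(2300×107×10³) = 1.072×10⁻⁸ N⁻¹.
P = 0.00356 / 1.072×10⁻⁸ = 332000 N = 332 kN.
σ_{brass} = P/A₂ = 332000/2300 = 144.3 MPa, compressive.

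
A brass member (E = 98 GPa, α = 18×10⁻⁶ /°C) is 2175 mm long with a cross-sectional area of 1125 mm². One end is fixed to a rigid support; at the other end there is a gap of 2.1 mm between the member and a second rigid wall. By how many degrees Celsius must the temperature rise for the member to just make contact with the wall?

The gap closes when αΔT L = 2.1 mm, since the member is still unstressed at that instant.
ΔT = 2.1 / (18×10⁻⁶ × 2175) = 53.64 °C.

ΔT ≈ 53.6 °C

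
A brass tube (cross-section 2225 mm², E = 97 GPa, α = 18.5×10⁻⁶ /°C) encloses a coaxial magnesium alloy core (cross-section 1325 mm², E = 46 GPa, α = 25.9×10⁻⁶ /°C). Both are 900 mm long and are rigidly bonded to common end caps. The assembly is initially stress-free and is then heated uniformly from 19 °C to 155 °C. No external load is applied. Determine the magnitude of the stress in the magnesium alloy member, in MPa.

Both members must finish at the same length. With the larger α, the magnesium alloy tends to over-expand; the plates restrain it, putting the magnesium alloy in compression and the brass in tension. With no external load the two internal forces are equal and opposite, magnitude P.
Equating the net (thermal + elastic) strains gives |α₁ − α₂|·ΔT = P·[1/(A₁E₁) + 1/(A₂E₂)].
|α₁ − α₂|·ΔT = 7.4×10⁻⁶ × 136 = 0.001006.
1/(A₁E₁) + 1/(A₂E₂) = 1/(2225×97×10³) + 1/(1325×46×10³) = 2.104×10⁻⁸ N⁻¹.
So P = 0.001006 / 2.104×10⁻⁸ = 47.83 kN.
σ_{magnesium alloy} = P/A₂ = 47830/1325 = 36.1 MPa, compressive.

σ ≈ 36.1 MPa (compressive)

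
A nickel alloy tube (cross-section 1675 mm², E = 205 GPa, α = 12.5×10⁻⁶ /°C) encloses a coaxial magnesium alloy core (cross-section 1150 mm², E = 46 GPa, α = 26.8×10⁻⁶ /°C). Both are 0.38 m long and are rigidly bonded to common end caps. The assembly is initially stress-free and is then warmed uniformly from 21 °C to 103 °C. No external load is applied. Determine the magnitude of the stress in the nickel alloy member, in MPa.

σ ≈ 32.1 MPa (tensile)

Equilibrium of a rigid end plate with no external load gives equal and opposite internal forces ±P in the two members. Since α_{magnesium alloy} > α_{nickel alloy}, heating drives the magnesium alloy into compression and the nickel alloy into tension.
Equating the net (thermal + elastic) strains gives |α₁ − α₂|·ΔT = P·[1/(A₁E₁) + 1/(A₂E₂)].
|α₁ − α₂|·ΔT = 14.3×10⁻⁶ × 82 = 0.001173.
1/(A₁E₁) + 1/(A₂E₂) = 1/(1675×205×10³) + 1/(1150×46×10³) = 2.182×10⁻⁸ N⁻¹.
So P = 0.001173 / 2.182×10⁻⁸ = 53.75 kN.
σ_{nickel alloy} = P/A₁ = 53750/1675 = 32.09 MPa, tensile.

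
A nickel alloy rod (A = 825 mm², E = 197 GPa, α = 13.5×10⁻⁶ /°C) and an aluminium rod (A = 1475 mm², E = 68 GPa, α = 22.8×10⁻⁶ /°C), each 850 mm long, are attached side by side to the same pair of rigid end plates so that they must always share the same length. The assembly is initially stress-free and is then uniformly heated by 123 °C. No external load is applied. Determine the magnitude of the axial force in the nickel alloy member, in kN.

The aluminium has the larger α, so on heating it would change length more than the nickel alloy if both were free. The rigid plates force a common final length, so the aluminium is put into compression and the nickel alloy into tension, with equal and opposite forces P (no external load).
Equating the net (thermal + elastic) strains gives |α₁ − α₂|·ΔT = P·[1/(A₁E₁) + 1/(A₂E₂)].
|α₁ − α₂|·ΔT = 9.3×10⁻⁶ × 123 = 0.001144.
1/(A₁E₁) + 1/(A₂E₂) = 1/(825×197×10³) + 1/(1475×68×10³) = 1.612×10⁻⁸ N⁻¹.
So P = 0.001144 / 1.612×10⁻⁸ = 70.95 kN.

P ≈ 70.9 kN (tensile in the nickel alloy)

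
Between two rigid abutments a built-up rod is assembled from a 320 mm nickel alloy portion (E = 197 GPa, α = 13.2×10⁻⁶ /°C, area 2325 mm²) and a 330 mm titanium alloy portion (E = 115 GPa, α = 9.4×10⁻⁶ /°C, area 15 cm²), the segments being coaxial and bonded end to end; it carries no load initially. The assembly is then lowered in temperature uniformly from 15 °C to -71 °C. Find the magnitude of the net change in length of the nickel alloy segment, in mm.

With the walls removed the bar would change length by δ_free = Σ αᵢΔT Lᵢ = 13.2×10⁻⁶×86×320 + 9.4×10⁻⁶×86×330 = 0.63 mm.
The walls prevent any net length change, so an axial force P (same in every segment) develops. Compatibility: P · Σ Lᵢ/(AᵢEᵢ) = δ_free.
The series flexibility is Σ Lᵢ/(AᵢEᵢ) = 320/(2325×197×10³) + 330/(1500×115×10³) = 2.612×10⁻⁶ mm/N.
So P = 0.63 / 2.612×10⁻⁶ = 241.2 kN, tensile.
For the nickel alloy segment, free thermal change = 13.2×10⁻⁶×86×320 = 0.3633 mm and elastic change from P = 241200×320/(2325×197×10³) = 0.1685 mm; these oppose, so the net change is 0.195 mm (segment shortens).

|ΔL| ≈ 0.195 mm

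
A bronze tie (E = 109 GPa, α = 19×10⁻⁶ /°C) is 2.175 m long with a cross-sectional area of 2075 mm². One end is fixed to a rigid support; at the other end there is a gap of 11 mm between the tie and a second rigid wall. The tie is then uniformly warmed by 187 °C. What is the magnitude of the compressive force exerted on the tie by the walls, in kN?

P ≈ 0 kN

If the wall were absent the tie would grow by αΔT L = 19×10⁻⁶ × 187 × 2175 = 7.728 mm.
Since δ_free = 7.73 mm is less than the 11 mm gap, the tie never touches the wall. No axial force develops.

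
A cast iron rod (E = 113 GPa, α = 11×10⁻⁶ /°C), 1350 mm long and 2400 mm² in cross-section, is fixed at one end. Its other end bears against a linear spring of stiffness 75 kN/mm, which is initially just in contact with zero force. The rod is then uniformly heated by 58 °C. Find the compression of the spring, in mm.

The unrestrained thermal change is αΔT L = 11×10⁻⁶ × 58 × 1350 = 0.8613 mm.
Let P be the compressive force at the spring. The rod shortens elastically by PL/(AE) and the spring compresses by P/k; together these equal δ_free.
So P = δ_free / [L/(AE) + 1/k] = 0.8613 / [ 1350/(2400×113×10³) + 1/(75×10³) ].
P = 0.8613 / 1.831×10⁻⁵ = 47040 N.
Spring compression = P/k = 47040/(75×10³) = 0.6272 mm.

δ ≈ 0.627 mm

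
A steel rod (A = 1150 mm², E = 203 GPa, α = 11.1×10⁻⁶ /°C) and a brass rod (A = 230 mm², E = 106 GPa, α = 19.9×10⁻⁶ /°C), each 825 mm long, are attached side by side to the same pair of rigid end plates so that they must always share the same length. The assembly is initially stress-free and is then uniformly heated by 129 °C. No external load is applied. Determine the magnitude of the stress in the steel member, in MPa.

σ ≈ 21.8 MPa (tensile)

Equilibrium of a rigid end plate with no external load gives equal and opposite internal forces ±P in the two members. Since α_{brass} > α_{steel}, heating drives the brass into compression and the steel into tension.
Setting the final lengths equal and cancelling L: (α₁ − α₂)ΔT = P/(A₁E₁) + P/(A₂E₂).
|α₁ − α₂|·ΔT = 8.8×10⁻⁶ × 129 = 0.001135.
1/(A₁E₁) + 1/(A₂E₂) = 1/(1150×203×10³) + 1/(230×106×10³) = 4.53×10⁻⁸ N⁻¹.
P = 0.001135 / 4.53×10⁻⁸ = 25060 N = 25.06 kN.
σ_{steel} = P/A₁ = 25060/1150 = 21.79 MPa, tensile.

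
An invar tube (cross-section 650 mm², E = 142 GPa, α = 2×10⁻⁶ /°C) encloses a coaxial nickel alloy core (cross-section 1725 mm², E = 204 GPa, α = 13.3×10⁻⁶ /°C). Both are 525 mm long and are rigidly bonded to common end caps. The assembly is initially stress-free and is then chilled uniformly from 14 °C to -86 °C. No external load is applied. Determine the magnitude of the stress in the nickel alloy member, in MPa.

The nickel alloy has the larger α, so on cooling it would change length more than the invar if both were free. The rigid plates force a common final length, so the nickel alloy is put into tension and the invar into compression, with equal and opposite forces P (no external load).
Equating the net (thermal + elastic) strains gives |α₁ − α₂|·ΔT = P·[1/(A₁E₁) + 1/(A₂E₂)].
|α₁ − α₂|·ΔT = 11.3×10⁻⁶ × 100 = 0.00113.
1/(A₁E₁) + 1/(A₂E₂) = 1/(650×142×10³) + 1/(1725×204×10³) = 1.368×10⁻⁸ N⁻¹.
P = 0.00113 / 1.368×10⁻⁸ = 82630 N = 82.63 kN.
σ_{nickel alloy} = P/A₂ = 82630/1725 = 47.9 MPa, tensile.

σ ≈ 47.9 MPa (tensile)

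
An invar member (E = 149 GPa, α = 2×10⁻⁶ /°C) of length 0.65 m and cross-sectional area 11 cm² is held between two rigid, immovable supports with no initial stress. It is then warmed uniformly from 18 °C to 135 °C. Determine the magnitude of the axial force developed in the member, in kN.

P ≈ 38.4 kN (compressive)

Full restraint means ε = 0, so the stress is σ = EαΔT = 149×10³ × 2×10⁻⁶ × 117 = 34.87 MPa.
Then P = σA = 34.87 × 1100 mm² = 38.35 kN, compressive.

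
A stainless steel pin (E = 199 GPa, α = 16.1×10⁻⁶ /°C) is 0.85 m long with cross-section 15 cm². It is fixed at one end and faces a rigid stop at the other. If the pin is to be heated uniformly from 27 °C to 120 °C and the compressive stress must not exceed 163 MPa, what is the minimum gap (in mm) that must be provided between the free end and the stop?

Free expansion if unrestrained: δ_free = αΔT L = 16.1×10⁻⁶ × 93 × 850 = 1.273 mm.
At the allowable stress the elastic shortening the wall may impose is σL/E = 163 × 850 / (199×10³) = 0.6962 mm.
The gap must absorb the remainder: g_min = 1.273 − 0.6962 = 0.5765 mm.

g ≈ 0.576 mm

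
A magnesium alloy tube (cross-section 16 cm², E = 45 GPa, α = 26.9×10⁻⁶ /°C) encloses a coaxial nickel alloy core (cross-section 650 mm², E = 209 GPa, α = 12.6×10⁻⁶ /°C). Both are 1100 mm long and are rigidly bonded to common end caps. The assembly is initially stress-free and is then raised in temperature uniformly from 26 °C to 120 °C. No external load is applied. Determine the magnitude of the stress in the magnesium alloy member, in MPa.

σ ≈ 39.5 MPa (compressive)

The magnesium alloy has the larger α, so on heating it would change length more than the nickel alloy if both were free. The rigid plates force a common final length, so the magnesium alloy is put into compression and the nickel alloy into tension, with equal and opposite forces P (no external load).
Compatibility of the two members (thermal + elastic change equal): (α₁ − α₂)ΔT = P·[1/(A₁E₁) + 1/(A₂E₂)].
|α₁ − α₂|·ΔT = 14.3×10⁻⁶ × 94 = 0.001344.
1/(A₁E₁) + 1/(A₂E₂) = 1/(1600×45×10³) + 1/(650×209×10³) = 2.125×10⁻⁸ N⁻¹.
So P = 0.001344 / 2.125×10⁻⁸ = 63.26 kN.
σ_{magnesium alloy} = P/A₁ = 63260/1600 = 39.54 MPa, compressive.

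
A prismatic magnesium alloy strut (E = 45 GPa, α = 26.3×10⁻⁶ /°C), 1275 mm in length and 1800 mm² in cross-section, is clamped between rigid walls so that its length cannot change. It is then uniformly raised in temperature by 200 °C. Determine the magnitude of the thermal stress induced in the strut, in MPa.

With length fixed, the mechanical strain must cancel the thermal strain αΔT = 26.3×10⁻⁶ × 200 = 5260×10⁻⁶.
σ = EαΔT = 45×10³ × 26.3×10⁻⁶ × 200 = 236.7 MPa (compressive; the strut is trying to expand).

σ ≈ 237 MPa (compressive)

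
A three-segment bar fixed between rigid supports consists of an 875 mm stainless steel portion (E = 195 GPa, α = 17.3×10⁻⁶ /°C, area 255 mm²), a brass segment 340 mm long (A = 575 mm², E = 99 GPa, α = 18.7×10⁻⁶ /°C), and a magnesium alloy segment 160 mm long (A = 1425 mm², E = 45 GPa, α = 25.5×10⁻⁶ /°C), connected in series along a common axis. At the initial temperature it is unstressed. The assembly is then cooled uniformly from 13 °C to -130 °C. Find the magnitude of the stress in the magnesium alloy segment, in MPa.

σ ≈ 98.5 MPa (tensile)

Free thermal contraction of the whole bar: Σ αᵢΔT Lᵢ = 17.3×10⁻⁶×143×875 + 18.7×10⁻⁶×143×340 + 25.5×10⁻⁶×143×160 = 3.657 mm.
Since the ends are fixed, an axial force P builds up, equal in every segment, with P · Σ Lᵢ/(AᵢEᵢ) = δ_free.
Σ Lᵢ/(AᵢEᵢ) = 875/(255×195×10³) + 340/(575×99×10³) + 160/(1425×45×10³) = 2.606×10⁻⁵ mm/N.
Hence P = δ_free / Σ(L/AE) = 3.657/2.606×10⁻⁵ = 140.3 kN (tensile).
σ_{magnesium alloy} = P / A = 140300 / 1425 = 98.47 MPa.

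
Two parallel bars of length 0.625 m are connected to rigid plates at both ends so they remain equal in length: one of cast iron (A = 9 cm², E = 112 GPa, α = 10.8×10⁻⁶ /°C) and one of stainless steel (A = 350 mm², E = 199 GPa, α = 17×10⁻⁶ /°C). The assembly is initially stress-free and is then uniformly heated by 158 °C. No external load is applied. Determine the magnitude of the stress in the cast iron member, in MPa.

The stainless steel has the larger α, so on heating it would change length more than the cast iron if both were free. The rigid plates force a common final length, so the stainless steel is put into compression and the cast iron into tension, with equal and opposite forces P (no external load).
Equating the net (thermal + elastic) strains gives |α₁ − α₂|·ΔT = P·[1/(A₁E₁) + 1/(A₂E₂)].
|α₁ − α₂|·ΔT = 6.2×10⁻⁶ × 158 = 0.0009796.
1/(A₁E₁) + 1/(A₂E₂) = 1/(900×112×10³) + 1/(350×199×10³) = 2.428×10⁻⁸ N⁻¹.
So P = 0.0009796 / 2.428×10⁻⁸ = 40.35 kN.
σ_{cast iron} = P/A₁ = 40350/900 = 44.83 MPa, tensile.

σ ≈ 44.8 MPa (tensile)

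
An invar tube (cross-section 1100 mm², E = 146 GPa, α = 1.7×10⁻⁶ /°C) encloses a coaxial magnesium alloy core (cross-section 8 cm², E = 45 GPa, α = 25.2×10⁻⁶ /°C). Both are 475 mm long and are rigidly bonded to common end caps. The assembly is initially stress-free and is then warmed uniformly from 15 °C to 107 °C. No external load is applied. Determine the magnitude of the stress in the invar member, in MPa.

σ ≈ 57.8 MPa (tensile)

Both members must finish at the same length. With the larger α, the magnesium alloy tends to over-expand; the plates restrain it, putting the magnesium alloy in compression and the invar in tension. With no external load the two internal forces are equal and opposite, magnitude P.
Equating the net (thermal + elastic) strains gives |α₁ − α₂|·ΔT = P·[1/(A₁E₁) + 1/(A₂E₂)].
|α₁ − α₂|·ΔT = 23.5×10⁻⁶ × 92 = 0.002162.
1/(A₁E₁) + 1/(A₂E₂) = 1/(1100×146×10³) + 1/(800×45×10³) = 3.4×10⁻⁸ N⁻¹.
P = 0.002162 / 3.4×10⁻⁸ = 63580 N = 63.58 kN.
σ_{invar} = P/A₁ = 63580/1100 = 57.8 MPa, tensile.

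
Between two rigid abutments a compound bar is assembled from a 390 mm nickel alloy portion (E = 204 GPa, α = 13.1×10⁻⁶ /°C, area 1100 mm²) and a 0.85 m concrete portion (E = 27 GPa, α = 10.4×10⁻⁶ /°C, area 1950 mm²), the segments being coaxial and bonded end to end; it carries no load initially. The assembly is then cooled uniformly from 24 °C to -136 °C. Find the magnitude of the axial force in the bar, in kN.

P ≈ 125 kN (tensile)

If the supports were absent, the total length change would be Σ αᵢΔT Lᵢ = 13.1×10⁻⁶×160×390 + 10.4×10⁻⁶×160×850 = 2.232 mm.
Since the ends are fixed, an axial force P builds up, equal in every segment, with P · Σ Lᵢ/(AᵢEᵢ) = δ_free.
The series flexibility is Σ Lᵢ/(AᵢEᵢ) = 390/(1100×204×10³) + 850/(1950×27×10³) = 1.788×10⁻⁵ mm/N.
Hence P = δ_free / Σ(L/AE) = 2.232/1.788×10⁻⁵ = 124.8 kN (tensile).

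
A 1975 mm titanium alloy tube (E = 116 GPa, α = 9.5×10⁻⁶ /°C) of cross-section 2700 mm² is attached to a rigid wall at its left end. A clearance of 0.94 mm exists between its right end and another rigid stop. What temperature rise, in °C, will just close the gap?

ΔT ≈ 50.1 °C

Contact occurs when the free expansion equals the gap: αΔT L = 0.94 mm.
ΔT = 0.94 / (9.5×10⁻⁶ × 1975) = 50.1 °C.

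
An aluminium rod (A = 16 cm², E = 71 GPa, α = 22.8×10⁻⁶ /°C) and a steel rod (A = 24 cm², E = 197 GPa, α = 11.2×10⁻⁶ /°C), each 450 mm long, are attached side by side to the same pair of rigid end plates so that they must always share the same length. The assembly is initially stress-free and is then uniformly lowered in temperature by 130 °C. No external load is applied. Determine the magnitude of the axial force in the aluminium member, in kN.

The aluminium has the larger α, so on cooling it would change length more than the steel if both were free. The rigid plates force a common final length, so the aluminium is put into tension and the steel into compression, with equal and opposite forces P (no external load).
Setting the final lengths equal and cancelling L: (α₁ − α₂)ΔT = P/(A₁E₁) + P/(A₂E₂).
|α₁ − α₂|·ΔT = 11.6×10⁻⁶ × 130 = 0.001508.
1/(A₁E₁) + 1/(A₂E₂) = 1/(1600×71×10³) + 1/(2400×197×10³) = 1.092×10⁻⁸ N⁻¹.
So P = 0.001508 / 1.092×10⁻⁸ = 138.1 kN.

P ≈ 138 kN (tensile in the aluminium)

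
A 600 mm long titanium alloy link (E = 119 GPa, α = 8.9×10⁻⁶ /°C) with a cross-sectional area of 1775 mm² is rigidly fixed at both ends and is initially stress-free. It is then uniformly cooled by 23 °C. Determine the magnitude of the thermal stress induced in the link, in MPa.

σ ≈ 24.4 MPa (tensile)

The supports are rigid, so the total axial strain is zero. The restrained thermal strain is ε = αΔT = 8.9×10⁻⁶ × 23 = 204.7×10⁻⁶.
σ = EαΔT = 119×10³ × 8.9×10⁻⁶ × 23 = 24.36 MPa (tensile; the link is trying to contract).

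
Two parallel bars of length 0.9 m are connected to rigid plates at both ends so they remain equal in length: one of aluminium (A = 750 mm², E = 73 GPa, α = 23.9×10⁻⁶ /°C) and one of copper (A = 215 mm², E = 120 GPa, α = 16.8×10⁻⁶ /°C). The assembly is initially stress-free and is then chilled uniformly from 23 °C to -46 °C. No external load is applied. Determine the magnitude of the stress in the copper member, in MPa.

Equilibrium of a rigid end plate with no external load gives equal and opposite internal forces ±P in the two members. Since α_{aluminium} > α_{copper}, cooling drives the aluminium into tension and the copper into compression.
Compatibility of the two members (thermal + elastic change equal): (α₁ − α₂)ΔT = P·[1/(A₁E₁) + 1/(A₂E₂)].
|α₁ − α₂|·ΔT = 7.1×10⁻⁶ × 69 = 0.0004899.
1/(A₁E₁) + 1/(A₂E₂) = 1/(750×73×10³) + 1/(215×120×10³) = 5.702×10⁻⁸ N⁻¹.
P = 0.0004899 / 5.702×10⁻⁸ = 8591 N = 8.591 kN.
σ_{copper} = P/A₂ = 8591/215 = 39.96 MPa, compressive.

σ ≈ 40 MPa (compressive)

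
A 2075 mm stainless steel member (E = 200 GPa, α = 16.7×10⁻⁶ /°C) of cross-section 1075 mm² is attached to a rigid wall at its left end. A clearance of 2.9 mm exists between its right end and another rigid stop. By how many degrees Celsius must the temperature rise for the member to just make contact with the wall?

The gap closes when αΔT L = 2.9 mm, since the member is still unstressed at that instant.
ΔT = 2.9 / (16.7×10⁻⁶ × 2075) = 83.69 °C.

ΔT ≈ 83.7 °C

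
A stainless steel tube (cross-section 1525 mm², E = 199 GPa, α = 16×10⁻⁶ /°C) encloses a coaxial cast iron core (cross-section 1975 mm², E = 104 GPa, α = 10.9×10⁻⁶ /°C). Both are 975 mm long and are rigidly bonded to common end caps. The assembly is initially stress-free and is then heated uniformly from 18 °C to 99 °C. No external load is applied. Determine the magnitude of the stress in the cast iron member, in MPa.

σ ≈ 25.6 MPa (tensile)

The stainless steel has the larger α, so on heating it would change length more than the cast iron if both were free. The rigid plates force a common final length, so the stainless steel is put into compression and the cast iron into tension, with equal and opposite forces P (no external load).
Setting the final lengths equal and cancelling L: (α₁ − α₂)ΔT = P/(A₁E₁) + P/(A₂E₂).
|α₁ − α₂|·ΔT = 5.1×10⁻⁶ × 81 = 0.0004131.
1/(A₁E₁) + 1/(A₂E₂) = 1/(1525×199×10³) + 1/(1975×104×10³) = 8.164×10⁻⁹ N⁻¹.
So P = 0.0004131 / 8.164×10⁻⁹ = 50.6 kN.
σ_{cast iron} = P/A₂ = 50600/1975 = 25.62 MPa, tensile.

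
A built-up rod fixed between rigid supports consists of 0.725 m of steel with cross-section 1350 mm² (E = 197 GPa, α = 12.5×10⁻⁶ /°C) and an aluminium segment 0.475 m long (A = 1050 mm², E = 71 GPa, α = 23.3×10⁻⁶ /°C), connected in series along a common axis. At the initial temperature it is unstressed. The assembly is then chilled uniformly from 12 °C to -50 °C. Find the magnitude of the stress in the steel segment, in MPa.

With the walls removed the bar would change length by δ_free = Σ αᵢΔT Lᵢ = 12.5×10⁻⁶×62×725 + 23.3×10⁻⁶×62×475 = 1.248 mm.
The rigid supports impose zero overall length change; the single axial force P common to all segments must satisfy P Σ Lᵢ/(AᵢEᵢ) = δ_free.
The series flexibility is Σ Lᵢ/(AᵢEᵢ) = 725/(1350×197×10³) + 475/(1050×71×10³) = 9.098×10⁻⁶ mm/N.
Hence P = δ_free / Σ(L/AE) = 1.248/9.098×10⁻⁶ = 137.2 kN (tensile).
σ_{steel} = P / A = 137200 / 1350 = 101.6 MPa.

σ ≈ 102 MPa (tensile)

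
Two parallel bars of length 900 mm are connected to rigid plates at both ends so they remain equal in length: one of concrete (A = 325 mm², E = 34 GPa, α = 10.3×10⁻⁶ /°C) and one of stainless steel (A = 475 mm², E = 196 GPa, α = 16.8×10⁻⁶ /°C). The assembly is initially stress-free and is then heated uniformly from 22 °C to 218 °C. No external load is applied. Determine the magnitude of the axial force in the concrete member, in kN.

P ≈ 12.6 kN (tensile in the concrete)

Equilibrium of a rigid end plate with no external load gives equal and opposite internal forces ±P in the two members. Since α_{stainless steel} > α_{concrete}, heating drives the stainless steel into compression and the concrete into tension.
Equating the net (thermal + elastic) strains gives |α₁ − α₂|·ΔT = P·[1/(A₁E₁) + 1/(A₂E₂)].
|α₁ − α₂|·ΔT = 6.5×10⁻⁶ × 196 = 0.001274.
1/(A₁E₁) + 1/(A₂E₂) = 1/(325×34×10³) + 1/(475×196×10³) = 1.012×10⁻⁷ N⁻¹.
P = 0.001274 / 1.012×10⁻⁷ = 12580 N = 12.58 kN.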